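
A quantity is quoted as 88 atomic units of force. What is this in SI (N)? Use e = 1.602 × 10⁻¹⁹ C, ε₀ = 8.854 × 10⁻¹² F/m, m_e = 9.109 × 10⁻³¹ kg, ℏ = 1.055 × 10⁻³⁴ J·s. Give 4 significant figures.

7.233 × 10⁻⁶ N

One atomic unit of force: F_au = E_h/a₀ = m_e²e⁶/((4πε₀)³ℏ⁴) = 8.220 × 10⁻⁸ N.
88 × 8.220 × 10⁻⁸ N = 7.233 × 10⁻⁶ N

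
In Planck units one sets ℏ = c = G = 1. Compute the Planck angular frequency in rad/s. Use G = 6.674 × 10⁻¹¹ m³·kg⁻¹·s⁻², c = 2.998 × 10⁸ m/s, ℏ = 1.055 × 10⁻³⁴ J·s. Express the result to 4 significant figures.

1.855 × 10⁴³ rad/s

ω_P = √(c⁵/(ℏG))
  = √(3.440 × 10⁸⁶)
  = 1.855 × 10⁴³ rad/s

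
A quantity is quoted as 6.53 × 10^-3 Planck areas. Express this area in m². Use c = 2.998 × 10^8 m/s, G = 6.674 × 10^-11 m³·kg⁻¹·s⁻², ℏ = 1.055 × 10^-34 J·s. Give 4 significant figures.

1.706 × 10^-72 m²

One Planck area: A_P = ℏG/c³ = 2.613 × 10^-70 m².
6.53 × 10^-3 × 2.613 × 10^-70 m² = 1.706 × 10^-72 m²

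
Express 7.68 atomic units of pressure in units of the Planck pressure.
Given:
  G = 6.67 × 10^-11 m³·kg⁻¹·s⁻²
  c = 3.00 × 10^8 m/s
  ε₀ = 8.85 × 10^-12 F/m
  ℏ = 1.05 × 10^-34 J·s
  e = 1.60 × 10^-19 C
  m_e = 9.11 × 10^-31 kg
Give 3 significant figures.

atomic unit of pressure: P_au = E_h/a₀³ = m_e⁴e¹⁰/((4πε₀)⁵ℏ⁸) = 3.01 × 10^13 Pa
Planck pressure: p_P = c⁷/(ℏG²) = 4.68 × 10^113 Pa
7.68 × 3.01 × 10^13 / 4.68 × 10^113 = 4.94 × 10^-100

4.94 × 10^-100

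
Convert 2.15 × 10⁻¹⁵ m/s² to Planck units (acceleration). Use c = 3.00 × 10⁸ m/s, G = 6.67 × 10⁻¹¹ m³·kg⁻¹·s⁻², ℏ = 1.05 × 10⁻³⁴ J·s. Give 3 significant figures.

Planck acceleration: a_P = √(c⁷/(ℏG)) = 5.59 × 10⁵¹ m/s².
2.15 × 10⁻¹⁵ / 5.59 × 10⁵¹ = 3.85 × 10⁻⁶⁷

3.85 × 10⁻⁶⁷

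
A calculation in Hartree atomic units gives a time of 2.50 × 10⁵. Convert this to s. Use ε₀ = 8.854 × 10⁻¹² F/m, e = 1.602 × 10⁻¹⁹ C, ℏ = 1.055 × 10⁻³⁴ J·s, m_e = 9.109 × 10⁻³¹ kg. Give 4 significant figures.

6.057 × 10⁻¹² s

One atomic unit of time: τ_au = (4πε₀)²ℏ³/(m_e e⁴) = 2.423 × 10⁻¹⁷ s.
2.50 × 10⁵ × 2.423 × 10⁻¹⁷ s = 6.057 × 10⁻¹² s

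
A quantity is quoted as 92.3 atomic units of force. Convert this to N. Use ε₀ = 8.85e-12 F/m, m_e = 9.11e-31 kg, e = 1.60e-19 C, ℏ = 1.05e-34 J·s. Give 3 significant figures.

7.69e-6 N

One atomic unit of force: F_au = E_h/a₀ = m_e²e⁶/((4πε₀)³ℏ⁴) = 8.33e-8 N.
92.3 × 8.33e-8 N = 7.69e-6 N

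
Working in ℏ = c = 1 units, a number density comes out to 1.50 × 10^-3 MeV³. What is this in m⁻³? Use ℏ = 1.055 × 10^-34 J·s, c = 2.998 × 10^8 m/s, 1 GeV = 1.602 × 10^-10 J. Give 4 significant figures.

Number density is [L]⁻³ = [E]³/(ℏc)³.
1 GeV³ → 1/(ℏc)³ × (1 GeV in J)³ = 1.299 × 10^47 m⁻³.
Convert the energy scale: 1.50 × 10^-3 MeV³ = 1.50 × 10^-12 GeV³.
Result: 1.50 × 10^-12 × 1.299 × 10^47 = 1.949 × 10^35 m⁻³.

1.949 × 10^35 m⁻³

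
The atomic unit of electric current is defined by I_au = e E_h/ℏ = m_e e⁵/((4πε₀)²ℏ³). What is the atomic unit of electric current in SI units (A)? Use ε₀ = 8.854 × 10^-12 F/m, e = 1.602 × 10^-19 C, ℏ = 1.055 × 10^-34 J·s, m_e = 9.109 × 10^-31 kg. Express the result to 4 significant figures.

6.612 × 10^-3 A

I_au = e E_h/ℏ = m_e e⁵/((4πε₀)²ℏ³)
E_h = 4.354 × 10^-18 J
e·E_h/ℏ = 6.612 × 10^-3 A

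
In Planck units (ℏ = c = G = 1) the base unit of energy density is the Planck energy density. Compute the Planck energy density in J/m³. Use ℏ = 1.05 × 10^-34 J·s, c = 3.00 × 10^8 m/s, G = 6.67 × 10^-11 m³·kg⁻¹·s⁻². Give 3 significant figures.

u_P = c⁷/(ℏG²)
  = 2.19 × 10^59 / 4.67 × 10^-55
  = 4.68 × 10^113 J/m³

4.68 × 10^113 J/m³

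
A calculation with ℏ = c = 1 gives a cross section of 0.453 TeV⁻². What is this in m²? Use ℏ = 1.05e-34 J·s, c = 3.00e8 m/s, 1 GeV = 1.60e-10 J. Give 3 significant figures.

Area is [L]² = [E]⁻²·(ℏc)²; restore (ℏc)².
1 GeV⁻² → (ℏc)² × (1 GeV in J)⁻² = 3.88e-32 m².
Convert the energy scale: 0.453 TeV⁻² = 4.53e-7 GeV⁻².
Result: 4.53e-7 × 3.88e-32 = 1.76e-38 m².

1.76e-38 m²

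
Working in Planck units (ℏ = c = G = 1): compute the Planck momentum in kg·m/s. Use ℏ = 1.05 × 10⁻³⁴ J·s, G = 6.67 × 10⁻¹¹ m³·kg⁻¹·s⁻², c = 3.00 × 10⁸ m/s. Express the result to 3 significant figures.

Dimensional analysis gives p_P = √(ℏc³/G).
  = √(42.5)
  = 6.52 kg·m/s

6.52 kg·m/s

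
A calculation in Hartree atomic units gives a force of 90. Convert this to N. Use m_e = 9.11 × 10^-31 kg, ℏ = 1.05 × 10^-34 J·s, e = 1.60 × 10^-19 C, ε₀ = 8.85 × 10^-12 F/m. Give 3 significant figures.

One atomic unit of force: F_au = E_h/a₀ = m_e²e⁶/((4πε₀)³ℏ⁴) = 8.33 × 10^-8 N.
90 × 8.33 × 10^-8 N = 7.50 × 10^-6 N

7.50 × 10^-6 N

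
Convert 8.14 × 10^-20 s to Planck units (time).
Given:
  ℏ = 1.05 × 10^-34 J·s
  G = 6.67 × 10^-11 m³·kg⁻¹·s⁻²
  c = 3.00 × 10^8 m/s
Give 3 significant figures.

Planck time: t_P = √(ℏG/c⁵) = 5.37 × 10^-44 s.
8.14 × 10^-20 / 5.37 × 10^-44 = 1.52 × 10^24

1.52 × 10^24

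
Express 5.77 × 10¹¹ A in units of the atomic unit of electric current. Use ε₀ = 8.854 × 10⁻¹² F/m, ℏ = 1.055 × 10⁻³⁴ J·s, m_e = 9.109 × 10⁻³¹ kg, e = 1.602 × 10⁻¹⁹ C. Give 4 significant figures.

8.727 × 10¹³

atomic unit of electric current: I_au = e E_h/ℏ = m_e e⁵/((4πε₀)²ℏ³) = 6.612 × 10⁻³ A.
5.77 × 10¹¹ / 6.612 × 10⁻³ = 8.727 × 10¹³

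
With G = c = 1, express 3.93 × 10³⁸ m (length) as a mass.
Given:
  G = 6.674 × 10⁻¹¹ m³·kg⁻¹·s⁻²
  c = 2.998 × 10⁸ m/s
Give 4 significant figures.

5.293 × 10⁶⁵ kg

Length → mass via c²/G.
3.93 × 10³⁸ m × (c²/G) = 5.293 × 10⁶⁵ kg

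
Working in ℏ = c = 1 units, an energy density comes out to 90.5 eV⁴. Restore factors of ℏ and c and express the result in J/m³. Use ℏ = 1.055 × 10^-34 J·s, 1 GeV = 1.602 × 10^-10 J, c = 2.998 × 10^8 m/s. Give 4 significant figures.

1.884 × 10^3 J/m³

[E]/[L]³ = [E]⁴/(ℏc)³; restore (ℏc)⁻³.
1 GeV⁴ → 1/(ℏc)³ × (1 GeV in J)⁴ = 2.082 × 10^37 J/m³.
Convert the energy scale: 90.5 eV⁴ = 9.05 × 10^-35 GeV⁴.
Result: 9.05 × 10^-35 × 2.082 × 10^37 = 1.884 × 10^3 J/m³.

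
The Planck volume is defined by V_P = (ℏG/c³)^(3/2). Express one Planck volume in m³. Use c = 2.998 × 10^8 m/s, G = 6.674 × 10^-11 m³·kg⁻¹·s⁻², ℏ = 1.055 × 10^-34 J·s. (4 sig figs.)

4.224 × 10^-105 m³

V_P = (ℏG/c³)^(3/2)
  = √(1.784 × 10^-209)
  = 4.224 × 10^-105 m³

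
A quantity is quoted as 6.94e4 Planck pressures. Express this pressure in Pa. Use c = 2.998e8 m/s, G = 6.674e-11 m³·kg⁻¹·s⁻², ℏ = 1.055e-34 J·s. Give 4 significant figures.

One Planck pressure: p_P = c⁷/(ℏG²) = 4.632e113 Pa.
6.94e4 × 4.632e113 Pa = 3.215e118 Pa

3.215e118 Pa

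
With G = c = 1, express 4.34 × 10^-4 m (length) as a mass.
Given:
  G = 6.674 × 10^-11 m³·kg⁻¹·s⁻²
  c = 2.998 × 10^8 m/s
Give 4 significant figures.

Length → mass via c²/G.
4.34 × 10^-4 m × (c²/G) = 5.845 × 10^23 kg

5.845 × 10^23 kg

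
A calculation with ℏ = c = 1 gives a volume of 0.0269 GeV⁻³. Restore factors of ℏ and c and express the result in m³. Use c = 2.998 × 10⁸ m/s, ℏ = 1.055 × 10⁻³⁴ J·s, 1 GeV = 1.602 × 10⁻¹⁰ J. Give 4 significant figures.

Volume is [L]³ = [E]⁻³·(ℏc)³.
1 GeV⁻³ → (ℏc)³ × (1 GeV in J)⁻³ = 7.696 × 10⁻⁴⁸ m³.
Result: 0.0269 × 7.696 × 10⁻⁴⁸ = 2.070 × 10⁻⁴⁹ m³.

2.070 × 10⁻⁴⁹ m³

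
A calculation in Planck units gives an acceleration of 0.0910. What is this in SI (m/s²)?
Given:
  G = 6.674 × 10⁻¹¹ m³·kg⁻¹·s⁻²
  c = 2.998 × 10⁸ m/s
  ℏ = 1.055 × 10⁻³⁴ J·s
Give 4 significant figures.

One Planck acceleration: a_P = √(c⁷/(ℏG)) = 5.560 × 10⁵¹ m/s².
0.0910 × 5.560 × 10⁵¹ m/s² = 5.060 × 10⁵⁰ m/s²

5.060 × 10⁵⁰ m/s²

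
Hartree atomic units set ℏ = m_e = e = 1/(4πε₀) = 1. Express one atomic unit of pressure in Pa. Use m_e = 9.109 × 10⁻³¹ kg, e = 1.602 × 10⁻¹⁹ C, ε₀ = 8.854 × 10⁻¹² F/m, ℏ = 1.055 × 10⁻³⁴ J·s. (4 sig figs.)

2.929 × 10¹³ Pa

From ℏ = m_e = e = 1/(4πε₀) = 1 the pressure scale is P_au = E_h/a₀³ = m_e⁴e¹⁰/((4πε₀)⁵ℏ⁸).
E_h = 4.354 × 10⁻¹⁸ J
a₀ = 5.297 × 10⁻¹¹ m
E_h/a₀³ = 2.929 × 10¹³ Pa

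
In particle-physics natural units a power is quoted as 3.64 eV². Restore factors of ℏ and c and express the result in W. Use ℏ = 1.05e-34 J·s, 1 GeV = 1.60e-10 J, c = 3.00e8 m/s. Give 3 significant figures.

Power is [E]/[T] = [E]²/ℏ.
1 GeV² → 1/ℏ × (1 GeV in J)² = 2.44e14 W.
Convert the energy scale: 3.64 eV² = 3.64e-18 GeV².
Result: 3.64e-18 × 2.44e14 = 8.87e-4 W.

8.87e-4 W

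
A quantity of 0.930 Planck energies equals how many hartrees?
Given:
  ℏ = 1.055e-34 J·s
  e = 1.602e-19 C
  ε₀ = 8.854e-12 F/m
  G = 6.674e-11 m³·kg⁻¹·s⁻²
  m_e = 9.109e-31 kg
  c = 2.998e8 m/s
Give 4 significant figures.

4.179e26

Planck energy: E_P = √(ℏc⁵/G) = 1.957e9 J
hartree: E_h = m_e e⁴/(4πε₀ℏ)² = 4.354e-18 J
0.930 × 1.957e9 / 4.354e-18 = 4.179e26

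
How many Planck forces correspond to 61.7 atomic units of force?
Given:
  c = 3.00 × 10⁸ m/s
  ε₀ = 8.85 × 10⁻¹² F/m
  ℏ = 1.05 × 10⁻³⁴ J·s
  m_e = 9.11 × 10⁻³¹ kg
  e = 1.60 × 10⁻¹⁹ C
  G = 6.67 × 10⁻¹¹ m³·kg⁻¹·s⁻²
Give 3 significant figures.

atomic unit of force: F_au = E_h/a₀ = m_e²e⁶/((4πε₀)³ℏ⁴) = 8.33 × 10⁻⁸ N
Planck force: F_P = c⁴/G = 1.21 × 10⁴⁴ N
61.7 × 8.33 × 10⁻⁸ / 1.21 × 10⁴⁴ = 4.23 × 10⁻⁵⁰

4.23 × 10⁻⁵⁰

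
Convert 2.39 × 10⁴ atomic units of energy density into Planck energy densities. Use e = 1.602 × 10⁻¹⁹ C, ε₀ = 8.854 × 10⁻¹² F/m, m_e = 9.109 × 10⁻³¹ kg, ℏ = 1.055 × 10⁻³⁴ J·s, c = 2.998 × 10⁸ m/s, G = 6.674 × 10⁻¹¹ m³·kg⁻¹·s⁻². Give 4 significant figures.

atomic unit of energy density: u_au = E_h/a₀³ = m_e⁴e¹⁰/((4πε₀)⁵ℏ⁸) = 2.929 × 10¹³ J/m³
Planck energy density: u_P = c⁷/(ℏG²) = 4.632 × 10¹¹³ J/m³
2.39 × 10⁴ × 2.929 × 10¹³ / 4.632 × 10¹¹³ = 1.511 × 10⁻⁹⁶

1.511 × 10⁻⁹⁶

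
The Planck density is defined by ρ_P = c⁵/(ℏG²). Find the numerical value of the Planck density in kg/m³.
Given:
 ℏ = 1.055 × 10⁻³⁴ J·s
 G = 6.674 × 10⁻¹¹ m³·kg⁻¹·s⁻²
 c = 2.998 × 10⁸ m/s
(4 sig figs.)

5.154 × 10⁹⁶ kg/m³

ρ_P = c⁵/(ℏG²)
  = 2.422 × 10⁴² / 4.699 × 10⁻⁵⁵
  = 5.154 × 10⁹⁶ kg/m³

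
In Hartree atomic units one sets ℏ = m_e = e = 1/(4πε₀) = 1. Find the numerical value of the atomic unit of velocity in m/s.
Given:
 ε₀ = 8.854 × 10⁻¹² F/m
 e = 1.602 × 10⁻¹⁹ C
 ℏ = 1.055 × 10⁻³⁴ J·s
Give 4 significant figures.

2.186 × 10⁶ m/s

v_au = e²/(4πε₀ℏ)
  = 2.566 × 10⁻³⁸ / 1.174 × 10⁻⁴⁴
  = 2.186 × 10⁶ m/s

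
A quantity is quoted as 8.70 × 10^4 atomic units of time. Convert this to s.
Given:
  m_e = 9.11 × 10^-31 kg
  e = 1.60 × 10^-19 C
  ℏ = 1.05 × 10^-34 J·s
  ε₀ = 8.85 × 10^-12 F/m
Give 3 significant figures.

2.09 × 10^-12 s

One atomic unit of time: τ_au = (4πε₀)²ℏ³/(m_e e⁴) = 2.40 × 10^-17 s.
8.70 × 10^4 × 2.40 × 10^-17 s = 2.09 × 10^-12 s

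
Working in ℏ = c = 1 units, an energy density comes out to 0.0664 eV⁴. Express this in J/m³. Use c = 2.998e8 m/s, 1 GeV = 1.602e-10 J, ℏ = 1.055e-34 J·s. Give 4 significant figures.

1.382 J/m³

[E]/[L]³ = [E]⁴/(ℏc)³; restore (ℏc)⁻³.
1 GeV⁴ → 1/(ℏc)³ × (1 GeV in J)⁴ = 2.082e37 J/m³.
Convert the energy scale: 0.0664 eV⁴ = 6.64e-38 GeV⁴.
Result: 6.64e-38 × 2.082e37 = 1.382 J/m³.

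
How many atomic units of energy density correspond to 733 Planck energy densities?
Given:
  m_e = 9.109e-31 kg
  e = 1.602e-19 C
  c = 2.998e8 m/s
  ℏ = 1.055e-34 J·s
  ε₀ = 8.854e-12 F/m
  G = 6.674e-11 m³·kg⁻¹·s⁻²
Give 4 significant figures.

Planck energy density: u_P = c⁷/(ℏG²) = 4.632e113 J/m³
atomic unit of energy density: u_au = E_h/a₀³ = m_e⁴e¹⁰/((4πε₀)⁵ℏ⁸) = 2.929e13 J/m³
733 × 4.632e113 / 2.929e13 = 1.159e103

1.159e103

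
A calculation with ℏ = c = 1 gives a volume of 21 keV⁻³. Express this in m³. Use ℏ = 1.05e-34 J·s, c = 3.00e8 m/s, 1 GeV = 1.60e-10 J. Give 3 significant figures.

Volume is [L]³ = [E]⁻³·(ℏc)³.
1 GeV⁻³ → (ℏc)³ × (1 GeV in J)⁻³ = 7.63e-48 m³.
Convert the energy scale: 21 keV⁻³ = 2.10e19 GeV⁻³.
Result: 2.10e19 × 7.63e-48 = 1.60e-28 m³.

1.60e-28 m³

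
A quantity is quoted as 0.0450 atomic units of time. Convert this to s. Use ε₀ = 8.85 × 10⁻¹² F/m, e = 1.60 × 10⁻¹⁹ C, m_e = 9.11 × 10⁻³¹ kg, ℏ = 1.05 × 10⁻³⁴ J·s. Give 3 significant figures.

One atomic unit of time: τ_au = (4πε₀)²ℏ³/(m_e e⁴) = 2.40 × 10⁻¹⁷ s.
0.0450 × 2.40 × 10⁻¹⁷ s = 1.08 × 10⁻¹⁸ s

1.08 × 10⁻¹⁸ s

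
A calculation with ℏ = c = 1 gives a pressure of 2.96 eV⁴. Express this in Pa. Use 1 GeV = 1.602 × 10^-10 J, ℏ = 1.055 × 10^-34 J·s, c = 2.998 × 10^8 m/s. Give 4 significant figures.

61.62 Pa

Pressure is [E]/[L]³ = [E]⁴/(ℏc)³.
1 GeV⁴ → 1/(ℏc)³ × (1 GeV in J)⁴ = 2.082 × 10^37 Pa.
Convert the energy scale: 2.96 eV⁴ = 2.96 × 10^-36 GeV⁴.
Result: 2.96 × 10^-36 × 2.082 × 10^37 = 61.62 Pa.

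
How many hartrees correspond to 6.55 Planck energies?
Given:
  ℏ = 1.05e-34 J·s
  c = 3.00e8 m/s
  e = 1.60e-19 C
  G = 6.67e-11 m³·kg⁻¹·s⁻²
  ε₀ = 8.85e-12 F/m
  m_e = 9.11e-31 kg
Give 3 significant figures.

2.93e27

Planck energy: E_P = √(ℏc⁵/G) = 1.96e9 J
hartree: E_h = m_e e⁴/(4πε₀ℏ)² = 4.38e-18 J
6.55 × 1.96e9 / 4.38e-18 = 2.93e27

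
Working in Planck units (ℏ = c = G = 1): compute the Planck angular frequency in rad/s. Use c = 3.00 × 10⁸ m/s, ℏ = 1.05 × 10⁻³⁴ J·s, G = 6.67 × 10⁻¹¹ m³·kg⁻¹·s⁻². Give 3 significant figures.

1.86 × 10⁴³ rad/s

From ℏ = c = G = 1 the angular frequency scale is ω_P = √(c⁵/(ℏG)).
  = √(3.47 × 10⁸⁶)
  = 1.86 × 10⁴³ rad/s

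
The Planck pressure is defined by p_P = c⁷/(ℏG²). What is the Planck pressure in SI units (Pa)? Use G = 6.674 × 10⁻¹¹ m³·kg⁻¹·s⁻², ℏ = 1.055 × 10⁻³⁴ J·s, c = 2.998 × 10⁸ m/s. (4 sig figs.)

4.632 × 10¹¹³ Pa

p_P = c⁷/(ℏG²)
  = 2.177 × 10⁵⁹ / 4.699 × 10⁻⁵⁵
  = 4.632 × 10¹¹³ Pa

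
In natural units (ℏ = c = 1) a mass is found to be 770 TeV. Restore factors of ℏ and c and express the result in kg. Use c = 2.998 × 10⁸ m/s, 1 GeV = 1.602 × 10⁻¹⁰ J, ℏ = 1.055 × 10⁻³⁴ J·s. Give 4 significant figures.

1.372 × 10⁻²¹ kg

Mass is [E]/c²; divide by c².
1 GeV → 1/c² × (1 GeV in J) = 1.782 × 10⁻²⁷ kg.
Convert the energy scale: 770 TeV = 7.70 × 10⁵ GeV.
Result: 7.70 × 10⁵ × 1.782 × 10⁻²⁷ = 1.372 × 10⁻²¹ kg.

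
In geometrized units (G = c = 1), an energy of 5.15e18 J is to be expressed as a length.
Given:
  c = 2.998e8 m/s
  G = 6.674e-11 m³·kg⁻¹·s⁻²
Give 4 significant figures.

4.255e-26 m

Energy → length via G/c⁴.
5.15e18 J × (G/c⁴) = 4.255e-26 m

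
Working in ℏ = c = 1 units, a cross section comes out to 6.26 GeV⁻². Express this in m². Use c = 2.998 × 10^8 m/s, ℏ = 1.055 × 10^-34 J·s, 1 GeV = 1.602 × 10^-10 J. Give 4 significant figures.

Area is [L]² = [E]⁻²·(ℏc)²; restore (ℏc)².
1 GeV⁻² → (ℏc)² × (1 GeV in J)⁻² = 3.898 × 10^-32 m².
Result: 6.26 × 3.898 × 10^-32 = 2.440 × 10^-31 m².

2.440 × 10^-31 m²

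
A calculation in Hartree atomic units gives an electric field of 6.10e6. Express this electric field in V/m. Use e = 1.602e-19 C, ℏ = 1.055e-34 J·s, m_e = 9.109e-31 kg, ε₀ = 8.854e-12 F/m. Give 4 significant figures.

3.130e18 V/m

One atomic unit of electric field: E_au = E_h/(e a₀) = m_e²e⁵/((4πε₀)³ℏ⁴) = 5.131e11 V/m.
6.10e6 × 5.131e11 V/m = 3.130e18 V/m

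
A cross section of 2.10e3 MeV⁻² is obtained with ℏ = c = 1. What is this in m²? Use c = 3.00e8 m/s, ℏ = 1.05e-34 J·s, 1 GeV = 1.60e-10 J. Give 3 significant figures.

8.14e-23 m²

Area is [L]² = [E]⁻²·(ℏc)²; restore (ℏc)².
1 GeV⁻² → (ℏc)² × (1 GeV in J)⁻² = 3.88e-32 m².
Convert the energy scale: 2.10e3 MeV⁻² = 2.10e9 GeV⁻².
Result: 2.10e9 × 3.88e-32 = 8.14e-23 m².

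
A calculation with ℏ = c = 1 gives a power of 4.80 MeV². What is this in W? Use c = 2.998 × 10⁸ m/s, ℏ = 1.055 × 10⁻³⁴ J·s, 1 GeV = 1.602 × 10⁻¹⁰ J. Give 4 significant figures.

1.168 × 10⁹ W

Power is [E]/[T] = [E]²/ℏ.
1 GeV² → 1/ℏ × (1 GeV in J)² = 2.433 × 10¹⁴ W.
Convert the energy scale: 4.80 MeV² = 4.80 × 10⁻⁶ GeV².
Result: 4.80 × 10⁻⁶ × 2.433 × 10¹⁴ = 1.168 × 10⁹ W.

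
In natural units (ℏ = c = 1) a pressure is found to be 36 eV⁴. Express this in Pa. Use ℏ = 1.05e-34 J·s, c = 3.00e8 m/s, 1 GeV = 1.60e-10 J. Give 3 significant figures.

Pressure is [E]/[L]³ = [E]⁴/(ℏc)³.
1 GeV⁴ → 1/(ℏc)³ × (1 GeV in J)⁴ = 2.10e37 Pa.
Convert the energy scale: 36 eV⁴ = 3.60e-35 GeV⁴.
Result: 3.60e-35 × 2.10e37 = 755 Pa.

755 Pa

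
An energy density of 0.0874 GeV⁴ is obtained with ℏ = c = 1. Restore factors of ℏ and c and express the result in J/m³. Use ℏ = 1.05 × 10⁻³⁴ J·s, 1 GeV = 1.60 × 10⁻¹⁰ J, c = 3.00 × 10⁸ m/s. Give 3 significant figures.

[E]/[L]³ = [E]⁴/(ℏc)³; restore (ℏc)⁻³.
1 GeV⁴ → 1/(ℏc)³ × (1 GeV in J)⁴ = 2.10 × 10³⁷ J/m³.
Result: 0.0874 × 2.10 × 10³⁷ = 1.83 × 10³⁶ J/m³.

1.83 × 10³⁶ J/m³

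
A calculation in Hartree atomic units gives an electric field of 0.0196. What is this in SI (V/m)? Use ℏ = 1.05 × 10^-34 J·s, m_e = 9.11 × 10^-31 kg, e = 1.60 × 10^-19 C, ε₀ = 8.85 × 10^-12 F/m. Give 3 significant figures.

1.02 × 10^10 V/m

One atomic unit of electric field: E_au = E_h/(e a₀) = m_e²e⁵/((4πε₀)³ℏ⁴) = 5.20 × 10^11 V/m.
0.0196 × 5.20 × 10^11 V/m = 1.02 × 10^10 V/m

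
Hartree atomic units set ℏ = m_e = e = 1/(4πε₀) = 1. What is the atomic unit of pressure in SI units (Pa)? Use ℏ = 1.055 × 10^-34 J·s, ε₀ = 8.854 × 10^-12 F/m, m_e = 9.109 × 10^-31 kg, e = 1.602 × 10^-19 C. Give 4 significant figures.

2.929 × 10^13 Pa

The unique combination of the constants set to 1 with dimensions of pressure is P_au = E_h/a₀³ = m_e⁴e¹⁰/((4πε₀)⁵ℏ⁸).
E_h = 4.354 × 10^-18 J
a₀ = 5.297 × 10^-11 m
E_h/a₀³ = 2.929 × 10^13 Pa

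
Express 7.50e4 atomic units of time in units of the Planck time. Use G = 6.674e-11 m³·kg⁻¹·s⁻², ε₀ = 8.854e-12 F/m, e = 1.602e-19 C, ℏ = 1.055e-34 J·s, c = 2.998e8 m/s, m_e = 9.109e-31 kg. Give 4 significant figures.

3.370e31

atomic unit of time: τ_au = (4πε₀)²ℏ³/(m_e e⁴) = 2.423e-17 s
Planck time: t_P = √(ℏG/c⁵) = 5.392e-44 s
7.50e4 × 2.423e-17 / 5.392e-44 = 3.370e31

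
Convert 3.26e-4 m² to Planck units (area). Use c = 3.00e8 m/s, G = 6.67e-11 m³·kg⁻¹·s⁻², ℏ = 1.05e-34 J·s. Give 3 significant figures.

Planck area: A_P = ℏG/c³ = 2.59e-70 m².
3.26e-4 / 2.59e-70 = 1.26e66

1.26e66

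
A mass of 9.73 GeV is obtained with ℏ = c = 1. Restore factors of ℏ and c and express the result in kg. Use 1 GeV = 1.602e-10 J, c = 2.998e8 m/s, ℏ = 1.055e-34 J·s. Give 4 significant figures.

1.734e-26 kg

Mass is [E]/c²; divide by c².
1 GeV → 1/c² × (1 GeV in J) = 1.782e-27 kg.
Result: 9.73 × 1.782e-27 = 1.734e-26 kg.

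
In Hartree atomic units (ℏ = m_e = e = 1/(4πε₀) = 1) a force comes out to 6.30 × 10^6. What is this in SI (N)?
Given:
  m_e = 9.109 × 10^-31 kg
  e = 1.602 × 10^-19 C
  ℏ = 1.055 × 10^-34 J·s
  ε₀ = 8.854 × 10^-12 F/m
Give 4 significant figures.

0.5178 N

One atomic unit of force: F_au = E_h/a₀ = m_e²e⁶/((4πε₀)³ℏ⁴) = 8.220 × 10^-8 N.
6.30 × 10^6 × 8.220 × 10^-8 N = 0.5178 N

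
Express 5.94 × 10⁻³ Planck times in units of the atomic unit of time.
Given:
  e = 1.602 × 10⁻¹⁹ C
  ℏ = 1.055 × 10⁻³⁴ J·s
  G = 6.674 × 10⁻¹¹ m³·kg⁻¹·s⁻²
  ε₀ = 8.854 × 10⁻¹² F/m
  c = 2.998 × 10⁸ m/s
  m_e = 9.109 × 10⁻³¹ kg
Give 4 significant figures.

1.322 × 10⁻²⁹

Planck time: t_P = √(ℏG/c⁵) = 5.392 × 10⁻⁴⁴ s
atomic unit of time: τ_au = (4πε₀)²ℏ³/(m_e e⁴) = 2.423 × 10⁻¹⁷ s
5.94 × 10⁻³ × 5.392 × 10⁻⁴⁴ / 2.423 × 10⁻¹⁷ = 1.322 × 10⁻²⁹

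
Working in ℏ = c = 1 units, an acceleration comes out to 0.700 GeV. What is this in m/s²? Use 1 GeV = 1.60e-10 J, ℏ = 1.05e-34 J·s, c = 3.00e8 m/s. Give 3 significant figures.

Acceleration is [L]/[T]² = c·[E]/ℏ.
1 GeV → c/ℏ × (1 GeV in J) = 4.57e32 m/s².
Result: 0.700 × 4.57e32 = 3.20e32 m/s².

3.20e32 m/s²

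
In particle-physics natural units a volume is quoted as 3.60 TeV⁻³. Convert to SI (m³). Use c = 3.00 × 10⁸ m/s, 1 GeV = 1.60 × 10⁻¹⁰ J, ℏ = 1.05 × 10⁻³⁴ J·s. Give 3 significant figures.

2.75 × 10⁻⁵⁶ m³

Volume is [L]³ = [E]⁻³·(ℏc)³.
1 GeV⁻³ → (ℏc)³ × (1 GeV in J)⁻³ = 7.63 × 10⁻⁴⁸ m³.
Convert the energy scale: 3.60 TeV⁻³ = 3.60 × 10⁻⁹ GeV⁻³.
Result: 3.60 × 10⁻⁹ × 7.63 × 10⁻⁴⁸ = 2.75 × 10⁻⁵⁶ m³.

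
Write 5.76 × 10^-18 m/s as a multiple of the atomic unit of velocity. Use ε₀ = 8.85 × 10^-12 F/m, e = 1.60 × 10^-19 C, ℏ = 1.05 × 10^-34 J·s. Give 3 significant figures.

2.63 × 10^-24

atomic unit of velocity: v_au = e²/(4πε₀ℏ) = 2.19 × 10^6 m/s.
5.76 × 10^-18 / 2.19 × 10^6 = 2.63 × 10^-24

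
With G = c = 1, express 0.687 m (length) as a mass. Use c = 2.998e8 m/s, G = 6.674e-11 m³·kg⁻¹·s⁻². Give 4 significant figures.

Length → mass via c²/G.
0.687 m × (c²/G) = 9.252e26 kg

9.252e26 kg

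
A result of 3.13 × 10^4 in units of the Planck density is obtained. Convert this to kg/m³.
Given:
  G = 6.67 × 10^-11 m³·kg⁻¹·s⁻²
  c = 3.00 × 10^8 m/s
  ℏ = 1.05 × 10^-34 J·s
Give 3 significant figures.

One Planck density: ρ_P = c⁵/(ℏG²) = 5.20 × 10^96 kg/m³.
3.13 × 10^4 × 5.20 × 10^96 kg/m³ = 1.63 × 10^101 kg/m³

1.63 × 10^101 kg/m³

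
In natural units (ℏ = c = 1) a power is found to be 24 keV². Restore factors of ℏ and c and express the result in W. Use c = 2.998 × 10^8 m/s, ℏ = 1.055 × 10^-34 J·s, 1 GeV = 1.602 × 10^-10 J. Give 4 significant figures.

5.838 × 10^3 W

Power is [E]/[T] = [E]²/ℏ.
1 GeV² → 1/ℏ × (1 GeV in J)² = 2.433 × 10^14 W.
Convert the energy scale: 24 keV² = 2.40 × 10^-11 GeV².
Result: 2.40 × 10^-11 × 2.433 × 10^14 = 5.838 × 10^3 W.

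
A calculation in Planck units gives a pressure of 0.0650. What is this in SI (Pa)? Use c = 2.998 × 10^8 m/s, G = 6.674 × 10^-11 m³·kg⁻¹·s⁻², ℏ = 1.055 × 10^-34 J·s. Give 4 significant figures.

3.011 × 10^112 Pa

One Planck pressure: p_P = c⁷/(ℏG²) = 4.632 × 10^113 Pa.
0.0650 × 4.632 × 10^113 Pa = 3.011 × 10^112 Pa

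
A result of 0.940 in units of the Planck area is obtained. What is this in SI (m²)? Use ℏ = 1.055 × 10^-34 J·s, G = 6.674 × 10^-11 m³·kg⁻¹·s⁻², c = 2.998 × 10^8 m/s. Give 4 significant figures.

2.456 × 10^-70 m²

One Planck area: A_P = ℏG/c³ = 2.613 × 10^-70 m².
0.940 × 2.613 × 10^-70 m² = 2.456 × 10^-70 m²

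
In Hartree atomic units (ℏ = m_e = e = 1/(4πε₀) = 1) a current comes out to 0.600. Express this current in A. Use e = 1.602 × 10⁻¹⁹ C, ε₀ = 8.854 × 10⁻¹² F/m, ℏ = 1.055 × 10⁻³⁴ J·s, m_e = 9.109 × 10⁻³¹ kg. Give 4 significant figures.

One atomic unit of electric current: I_au = e E_h/ℏ = m_e e⁵/((4πε₀)²ℏ³) = 6.612 × 10⁻³ A.
0.600 × 6.612 × 10⁻³ A = 3.967 × 10⁻³ A

3.967 × 10⁻³ A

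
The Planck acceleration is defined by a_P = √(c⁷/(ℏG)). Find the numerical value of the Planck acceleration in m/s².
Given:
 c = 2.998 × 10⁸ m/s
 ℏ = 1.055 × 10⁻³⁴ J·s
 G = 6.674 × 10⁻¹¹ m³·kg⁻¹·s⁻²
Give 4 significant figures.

5.560 × 10⁵¹ m/s²

a_P = √(c⁷/(ℏG))
  = √(3.092 × 10¹⁰³)
  = 5.560 × 10⁵¹ m/s²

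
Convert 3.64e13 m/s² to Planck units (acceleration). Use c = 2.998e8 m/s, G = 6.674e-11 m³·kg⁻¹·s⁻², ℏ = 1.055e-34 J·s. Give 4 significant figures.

6.547e-39

Planck acceleration: a_P = √(c⁷/(ℏG)) = 5.560e51 m/s².
3.64e13 / 5.560e51 = 6.547e-39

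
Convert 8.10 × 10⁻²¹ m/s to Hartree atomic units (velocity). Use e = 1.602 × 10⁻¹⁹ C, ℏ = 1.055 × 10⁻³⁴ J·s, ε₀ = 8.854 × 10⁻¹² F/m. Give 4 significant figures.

3.705 × 10⁻²⁷

atomic unit of velocity: v_au = e²/(4πε₀ℏ) = 2.186 × 10⁶ m/s.
8.10 × 10⁻²¹ / 2.186 × 10⁶ = 3.705 × 10⁻²⁷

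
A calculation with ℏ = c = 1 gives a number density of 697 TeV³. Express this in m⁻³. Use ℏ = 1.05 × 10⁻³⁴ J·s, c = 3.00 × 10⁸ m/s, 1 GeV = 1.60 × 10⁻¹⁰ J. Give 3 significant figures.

Number density is [L]⁻³ = [E]³/(ℏc)³.
1 GeV³ → 1/(ℏc)³ × (1 GeV in J)³ = 1.31 × 10⁴⁷ m⁻³.
Convert the energy scale: 697 TeV³ = 6.97 × 10¹¹ GeV³.
Result: 6.97 × 10¹¹ × 1.31 × 10⁴⁷ = 9.13 × 10⁵⁸ m⁻³.

9.13 × 10⁵⁸ m⁻³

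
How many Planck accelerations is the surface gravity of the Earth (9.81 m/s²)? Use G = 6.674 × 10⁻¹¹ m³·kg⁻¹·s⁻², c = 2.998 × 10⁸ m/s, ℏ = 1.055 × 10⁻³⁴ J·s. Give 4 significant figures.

1.764 × 10⁻⁵¹

Planck acceleration: a_P = √(c⁷/(ℏG)) = 5.560 × 10⁵¹ m/s².
9.81 / 5.560 × 10⁵¹ = 1.764 × 10⁻⁵¹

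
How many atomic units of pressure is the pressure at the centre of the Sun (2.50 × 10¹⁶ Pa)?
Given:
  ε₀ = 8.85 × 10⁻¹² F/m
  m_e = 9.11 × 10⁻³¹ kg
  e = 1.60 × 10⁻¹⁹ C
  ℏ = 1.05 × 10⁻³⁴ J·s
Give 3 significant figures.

830

atomic unit of pressure: P_au = E_h/a₀³ = m_e⁴e¹⁰/((4πε₀)⁵ℏ⁸) = 3.01 × 10¹³ Pa.
2.50 × 10¹⁶ / 3.01 × 10¹³ = 830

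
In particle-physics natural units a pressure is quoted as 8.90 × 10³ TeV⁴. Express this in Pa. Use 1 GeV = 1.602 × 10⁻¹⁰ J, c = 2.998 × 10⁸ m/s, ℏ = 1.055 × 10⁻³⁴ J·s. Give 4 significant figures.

1.853 × 10⁵³ Pa

Pressure is [E]/[L]³ = [E]⁴/(ℏc)³.
1 GeV⁴ → 1/(ℏc)³ × (1 GeV in J)⁴ = 2.082 × 10³⁷ Pa.
Convert the energy scale: 8.90 × 10³ TeV⁴ = 8.90 × 10¹⁵ GeV⁴.
Result: 8.90 × 10¹⁵ × 2.082 × 10³⁷ = 1.853 × 10⁵³ Pa.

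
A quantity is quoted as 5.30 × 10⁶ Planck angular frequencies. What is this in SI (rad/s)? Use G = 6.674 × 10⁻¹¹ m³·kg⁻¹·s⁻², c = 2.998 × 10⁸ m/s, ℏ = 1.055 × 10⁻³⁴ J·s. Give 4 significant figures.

9.830 × 10⁴⁹ rad/s

One Planck angular frequency: ω_P = √(c⁵/(ℏG)) = 1.855 × 10⁴³ rad/s.
5.30 × 10⁶ × 1.855 × 10⁴³ rad/s = 9.830 × 10⁴⁹ rad/s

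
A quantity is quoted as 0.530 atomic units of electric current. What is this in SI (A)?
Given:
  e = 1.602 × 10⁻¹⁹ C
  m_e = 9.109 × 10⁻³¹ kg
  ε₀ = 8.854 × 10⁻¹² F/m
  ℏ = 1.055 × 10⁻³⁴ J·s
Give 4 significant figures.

3.504 × 10⁻³ A

One atomic unit of electric current: I_au = e E_h/ℏ = m_e e⁵/((4πε₀)²ℏ³) = 6.612 × 10⁻³ A.
0.530 × 6.612 × 10⁻³ A = 3.504 × 10⁻³ A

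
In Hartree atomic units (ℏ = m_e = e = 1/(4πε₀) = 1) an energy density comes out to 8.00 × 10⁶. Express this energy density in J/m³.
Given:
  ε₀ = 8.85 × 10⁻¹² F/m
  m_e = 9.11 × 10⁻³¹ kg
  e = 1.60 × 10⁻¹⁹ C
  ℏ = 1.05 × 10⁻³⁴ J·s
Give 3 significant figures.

One atomic unit of energy density: u_au = E_h/a₀³ = m_e⁴e¹⁰/((4πε₀)⁵ℏ⁸) = 3.01 × 10¹³ J/m³.
8.00 × 10⁶ × 3.01 × 10¹³ J/m³ = 2.41 × 10²⁰ J/m³

2.41 × 10²⁰ J/m³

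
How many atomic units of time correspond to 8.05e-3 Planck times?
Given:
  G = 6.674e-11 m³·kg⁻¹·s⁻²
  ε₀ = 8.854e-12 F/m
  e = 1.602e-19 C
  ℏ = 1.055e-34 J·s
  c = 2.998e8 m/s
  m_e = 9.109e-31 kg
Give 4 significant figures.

1.791e-29

Planck time: t_P = √(ℏG/c⁵) = 5.392e-44 s
atomic unit of time: τ_au = (4πε₀)²ℏ³/(m_e e⁴) = 2.423e-17 s
8.05e-3 × 5.392e-44 / 2.423e-17 = 1.791e-29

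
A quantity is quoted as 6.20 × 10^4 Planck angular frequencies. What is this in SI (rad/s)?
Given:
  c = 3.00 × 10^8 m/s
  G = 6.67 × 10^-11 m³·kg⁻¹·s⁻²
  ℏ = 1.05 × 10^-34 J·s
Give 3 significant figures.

One Planck angular frequency: ω_P = √(c⁵/(ℏG)) = 1.86 × 10^43 rad/s.
6.20 × 10^4 × 1.86 × 10^43 rad/s = 1.15 × 10^48 rad/s

1.15 × 10^48 rad/s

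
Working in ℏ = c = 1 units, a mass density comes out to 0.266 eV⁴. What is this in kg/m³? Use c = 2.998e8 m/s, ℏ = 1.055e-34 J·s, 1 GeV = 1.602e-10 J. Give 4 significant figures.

Mass density is [E]/(c²[L]³) = [E]⁴/(ℏ³c⁵).
1 GeV⁴ → 1/(ℏ³c⁵) × (1 GeV in J)⁴ = 2.316e20 kg/m³.
Convert the energy scale: 0.266 eV⁴ = 2.66e-37 GeV⁴.
Result: 2.66e-37 × 2.316e20 = 6.161e-17 kg/m³.

6.161e-17 kg/m³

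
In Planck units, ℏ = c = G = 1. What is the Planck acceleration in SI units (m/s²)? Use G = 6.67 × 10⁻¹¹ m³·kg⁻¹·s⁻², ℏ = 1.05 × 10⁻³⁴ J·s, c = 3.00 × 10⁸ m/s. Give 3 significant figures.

From ℏ = c = G = 1 the acceleration scale is a_P = √(c⁷/(ℏG)).
  = √(3.12 × 10¹⁰³)
  = 5.59 × 10⁵¹ m/s²

5.59 × 10⁵¹ m/s²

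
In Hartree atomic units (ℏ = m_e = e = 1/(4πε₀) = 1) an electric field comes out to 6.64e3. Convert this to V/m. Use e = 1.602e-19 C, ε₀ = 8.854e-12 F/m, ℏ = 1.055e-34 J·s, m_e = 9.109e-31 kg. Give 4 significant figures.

One atomic unit of electric field: E_au = E_h/(e a₀) = m_e²e⁵/((4πε₀)³ℏ⁴) = 5.131e11 V/m.
6.64e3 × 5.131e11 V/m = 3.407e15 V/m

3.407e15 V/m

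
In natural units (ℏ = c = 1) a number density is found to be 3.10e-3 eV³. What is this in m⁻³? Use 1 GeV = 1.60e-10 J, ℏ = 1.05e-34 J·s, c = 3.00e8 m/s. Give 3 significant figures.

4.06e17 m⁻³

Number density is [L]⁻³ = [E]³/(ℏc)³.
1 GeV³ → 1/(ℏc)³ × (1 GeV in J)³ = 1.31e47 m⁻³.
Convert the energy scale: 3.10e-3 eV³ = 3.10e-30 GeV³.
Result: 3.10e-30 × 1.31e47 = 4.06e17 m⁻³.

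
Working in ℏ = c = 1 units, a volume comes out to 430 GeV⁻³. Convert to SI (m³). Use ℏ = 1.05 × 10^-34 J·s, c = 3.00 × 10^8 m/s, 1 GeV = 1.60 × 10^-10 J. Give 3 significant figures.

Volume is [L]³ = [E]⁻³·(ℏc)³.
1 GeV⁻³ → (ℏc)³ × (1 GeV in J)⁻³ = 7.63 × 10^-48 m³.
Result: 430 × 7.63 × 10^-48 = 3.28 × 10^-45 m³.

3.28 × 10^-45 m³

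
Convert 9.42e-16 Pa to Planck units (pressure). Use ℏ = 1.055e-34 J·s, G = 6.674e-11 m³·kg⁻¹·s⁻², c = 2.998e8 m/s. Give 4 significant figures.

2.034e-129

Planck pressure: p_P = c⁷/(ℏG²) = 4.632e113 Pa.
9.42e-16 / 4.632e113 = 2.034e-129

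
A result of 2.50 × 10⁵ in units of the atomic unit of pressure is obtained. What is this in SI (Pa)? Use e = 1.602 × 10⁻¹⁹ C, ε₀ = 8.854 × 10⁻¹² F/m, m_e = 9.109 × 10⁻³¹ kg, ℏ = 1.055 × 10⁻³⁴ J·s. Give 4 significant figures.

7.323 × 10¹⁸ Pa

One atomic unit of pressure: P_au = E_h/a₀³ = m_e⁴e¹⁰/((4πε₀)⁵ℏ⁸) = 2.929 × 10¹³ Pa.
2.50 × 10⁵ × 2.929 × 10¹³ Pa = 7.323 × 10¹⁸ Pa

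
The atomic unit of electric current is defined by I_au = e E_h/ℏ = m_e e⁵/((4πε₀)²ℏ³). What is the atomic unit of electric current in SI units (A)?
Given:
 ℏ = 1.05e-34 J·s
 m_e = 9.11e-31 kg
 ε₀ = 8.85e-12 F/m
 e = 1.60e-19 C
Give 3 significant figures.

6.67e-3 A

I_au = e E_h/ℏ = m_e e⁵/((4πε₀)²ℏ³)
E_h = 4.38e-18 J
e·E_h/ℏ = 6.67e-3 A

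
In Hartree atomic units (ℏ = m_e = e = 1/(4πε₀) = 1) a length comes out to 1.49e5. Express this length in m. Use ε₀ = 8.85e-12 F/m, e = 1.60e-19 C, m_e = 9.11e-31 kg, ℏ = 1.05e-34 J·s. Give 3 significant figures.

One Bohr radius: a₀ = 4πε₀ℏ²/(m_e e²) = 5.26e-11 m.
1.49e5 × 5.26e-11 m = 7.83e-6 m

7.83e-6 m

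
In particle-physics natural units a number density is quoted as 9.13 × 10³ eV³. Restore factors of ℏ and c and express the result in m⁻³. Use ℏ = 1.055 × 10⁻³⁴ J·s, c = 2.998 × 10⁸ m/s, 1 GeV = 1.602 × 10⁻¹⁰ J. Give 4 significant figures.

Number density is [L]⁻³ = [E]³/(ℏc)³.
1 GeV³ → 1/(ℏc)³ × (1 GeV in J)³ = 1.299 × 10⁴⁷ m⁻³.
Convert the energy scale: 9.13 × 10³ eV³ = 9.13 × 10⁻²⁴ GeV³.
Result: 9.13 × 10⁻²⁴ × 1.299 × 10⁴⁷ = 1.186 × 10²⁴ m⁻³.

1.186 × 10²⁴ m⁻³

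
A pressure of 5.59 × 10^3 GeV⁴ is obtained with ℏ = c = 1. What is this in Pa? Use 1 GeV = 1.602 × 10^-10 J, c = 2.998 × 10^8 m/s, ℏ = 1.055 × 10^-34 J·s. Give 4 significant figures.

Pressure is [E]/[L]³ = [E]⁴/(ℏc)³.
1 GeV⁴ → 1/(ℏc)³ × (1 GeV in J)⁴ = 2.082 × 10^37 Pa.
Result: 5.59 × 10^3 × 2.082 × 10^37 = 1.164 × 10^41 Pa.

1.164 × 10^41 Pa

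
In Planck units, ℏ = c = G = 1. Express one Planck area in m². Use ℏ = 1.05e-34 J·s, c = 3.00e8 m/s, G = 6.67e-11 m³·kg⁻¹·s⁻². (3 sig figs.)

The unique combination of the constants set to 1 with dimensions of area is A_P = ℏG/c³.
  = 7.00e-45 / 2.70e25
  = 2.59e-70 m²

2.59e-70 m²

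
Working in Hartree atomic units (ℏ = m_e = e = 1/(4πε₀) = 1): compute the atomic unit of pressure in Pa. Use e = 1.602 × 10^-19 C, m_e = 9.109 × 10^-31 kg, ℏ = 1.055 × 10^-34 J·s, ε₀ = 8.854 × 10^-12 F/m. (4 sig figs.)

2.929 × 10^13 Pa

The unique combination of the constants set to 1 with dimensions of pressure is P_au = E_h/a₀³ = m_e⁴e¹⁰/((4πε₀)⁵ℏ⁸).
E_h = 4.354 × 10^-18 J
a₀ = 5.297 × 10^-11 m
E_h/a₀³ = 2.929 × 10^13 Pa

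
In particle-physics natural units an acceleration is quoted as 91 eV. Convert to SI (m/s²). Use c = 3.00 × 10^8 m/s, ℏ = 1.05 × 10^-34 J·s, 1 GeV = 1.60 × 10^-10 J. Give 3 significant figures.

Acceleration is [L]/[T]² = c·[E]/ℏ.
1 GeV → c/ℏ × (1 GeV in J) = 4.57 × 10^32 m/s².
Convert the energy scale: 91 eV = 9.10 × 10^-8 GeV.
Result: 9.10 × 10^-8 × 4.57 × 10^32 = 4.16 × 10^25 m/s².

4.16 × 10^25 m/s²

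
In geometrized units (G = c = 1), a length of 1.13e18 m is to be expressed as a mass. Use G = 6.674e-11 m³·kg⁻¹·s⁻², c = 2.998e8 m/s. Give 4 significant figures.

1.522e45 kg

Length → mass via c²/G.
1.13e18 m × (c²/G) = 1.522e45 kg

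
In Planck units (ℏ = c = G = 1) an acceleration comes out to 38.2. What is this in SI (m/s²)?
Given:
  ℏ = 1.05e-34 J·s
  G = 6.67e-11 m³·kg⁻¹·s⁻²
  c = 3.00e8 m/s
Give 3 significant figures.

2.13e53 m/s²

One Planck acceleration: a_P = √(c⁷/(ℏG)) = 5.59e51 m/s².
38.2 × 5.59e51 m/s² = 2.13e53 m/s²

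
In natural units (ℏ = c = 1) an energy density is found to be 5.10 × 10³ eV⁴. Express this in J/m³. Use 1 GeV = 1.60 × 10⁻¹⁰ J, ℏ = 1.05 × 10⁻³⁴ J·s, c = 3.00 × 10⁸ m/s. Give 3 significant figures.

1.07 × 10⁵ J/m³

[E]/[L]³ = [E]⁴/(ℏc)³; restore (ℏc)⁻³.
1 GeV⁴ → 1/(ℏc)³ × (1 GeV in J)⁴ = 2.10 × 10³⁷ J/m³.
Convert the energy scale: 5.10 × 10³ eV⁴ = 5.10 × 10⁻³³ GeV⁴.
Result: 5.10 × 10⁻³³ × 2.10 × 10³⁷ = 1.07 × 10⁵ J/m³.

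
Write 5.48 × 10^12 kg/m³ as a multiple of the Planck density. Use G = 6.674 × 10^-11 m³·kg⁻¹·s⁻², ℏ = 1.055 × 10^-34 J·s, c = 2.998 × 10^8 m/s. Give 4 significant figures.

1.063 × 10^-84

Planck density: ρ_P = c⁵/(ℏG²) = 5.154 × 10^96 kg/m³.
5.48 × 10^12 / 5.154 × 10^96 = 1.063 × 10^-84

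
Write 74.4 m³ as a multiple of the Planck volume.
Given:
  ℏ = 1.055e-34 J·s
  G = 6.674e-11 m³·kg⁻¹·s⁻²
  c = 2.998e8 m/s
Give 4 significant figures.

1.761e106

Planck volume: V_P = (ℏG/c³)^(3/2) = 4.224e-105 m³.
74.4 / 4.224e-105 = 1.761e106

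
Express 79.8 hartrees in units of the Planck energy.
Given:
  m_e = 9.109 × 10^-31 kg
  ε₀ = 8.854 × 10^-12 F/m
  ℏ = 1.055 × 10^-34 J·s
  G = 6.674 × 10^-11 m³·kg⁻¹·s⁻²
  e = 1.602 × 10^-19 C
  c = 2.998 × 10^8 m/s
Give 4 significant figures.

hartree: E_h = m_e e⁴/(4πε₀ℏ)² = 4.354 × 10^-18 J
Planck energy: E_P = √(ℏc⁵/G) = 1.957 × 10^9 J
79.8 × 4.354 × 10^-18 / 1.957 × 10^9 = 1.776 × 10^-25

1.776 × 10^-25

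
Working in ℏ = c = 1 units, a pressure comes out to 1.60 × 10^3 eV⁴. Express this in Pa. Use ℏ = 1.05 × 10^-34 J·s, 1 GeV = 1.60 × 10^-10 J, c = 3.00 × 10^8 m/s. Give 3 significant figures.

Pressure is [E]/[L]³ = [E]⁴/(ℏc)³.
1 GeV⁴ → 1/(ℏc)³ × (1 GeV in J)⁴ = 2.10 × 10^37 Pa.
Convert the energy scale: 1.60 × 10^3 eV⁴ = 1.60 × 10^-33 GeV⁴.
Result: 1.60 × 10^-33 × 2.10 × 10^37 = 3.35 × 10^4 Pa.

3.35 × 10^4 Pa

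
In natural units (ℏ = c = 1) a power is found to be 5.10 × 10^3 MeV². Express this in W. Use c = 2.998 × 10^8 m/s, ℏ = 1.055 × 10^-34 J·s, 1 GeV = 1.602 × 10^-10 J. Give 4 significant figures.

1.241 × 10^12 W

Power is [E]/[T] = [E]²/ℏ.
1 GeV² → 1/ℏ × (1 GeV in J)² = 2.433 × 10^14 W.
Convert the energy scale: 5.10 × 10^3 MeV² = 5.10 × 10^-3 GeV².
Result: 5.10 × 10^-3 × 2.433 × 10^14 = 1.241 × 10^12 W.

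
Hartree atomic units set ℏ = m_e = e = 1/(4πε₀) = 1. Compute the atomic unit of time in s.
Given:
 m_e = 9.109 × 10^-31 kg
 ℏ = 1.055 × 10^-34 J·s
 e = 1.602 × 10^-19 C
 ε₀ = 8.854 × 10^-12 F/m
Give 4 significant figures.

2.423 × 10^-17 s

Dimensional analysis gives τ_au = (4πε₀)²ℏ³/(m_e e⁴).
E_h = 4.354 × 10^-18 J
ℏ/E_h = 2.423 × 10^-17 s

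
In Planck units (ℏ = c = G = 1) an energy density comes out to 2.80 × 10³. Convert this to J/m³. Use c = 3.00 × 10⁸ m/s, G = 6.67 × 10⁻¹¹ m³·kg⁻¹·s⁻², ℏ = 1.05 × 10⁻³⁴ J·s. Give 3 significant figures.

1.31 × 10¹¹⁷ J/m³

One Planck energy density: u_P = c⁷/(ℏG²) = 4.68 × 10¹¹³ J/m³.
2.80 × 10³ × 4.68 × 10¹¹³ J/m³ = 1.31 × 10¹¹⁷ J/m³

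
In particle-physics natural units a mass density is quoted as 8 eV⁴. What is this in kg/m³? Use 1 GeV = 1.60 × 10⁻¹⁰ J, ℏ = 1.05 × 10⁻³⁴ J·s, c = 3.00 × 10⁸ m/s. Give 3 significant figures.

Mass density is [E]/(c²[L]³) = [E]⁴/(ℏ³c⁵).
1 GeV⁴ → 1/(ℏ³c⁵) × (1 GeV in J)⁴ = 2.33 × 10²⁰ kg/m³.
Convert the energy scale: 8 eV⁴ = 8.00 × 10⁻³⁶ GeV⁴.
Result: 8.00 × 10⁻³⁶ × 2.33 × 10²⁰ = 1.86 × 10⁻¹⁵ kg/m³.

1.86 × 10⁻¹⁵ kg/m³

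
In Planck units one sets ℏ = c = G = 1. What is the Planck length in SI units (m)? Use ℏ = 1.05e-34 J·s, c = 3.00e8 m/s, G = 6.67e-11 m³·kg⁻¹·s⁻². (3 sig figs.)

ℓ_P = √(ℏG/c³)
  = √(2.59e-70)
  = 1.61e-35 m

1.61e-35 m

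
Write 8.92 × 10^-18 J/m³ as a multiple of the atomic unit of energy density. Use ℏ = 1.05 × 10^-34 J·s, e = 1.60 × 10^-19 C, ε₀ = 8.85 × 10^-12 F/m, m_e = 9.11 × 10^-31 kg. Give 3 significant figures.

2.96 × 10^-31

atomic unit of energy density: u_au = E_h/a₀³ = m_e⁴e¹⁰/((4πε₀)⁵ℏ⁸) = 3.01 × 10^13 J/m³.
8.92 × 10^-18 / 3.01 × 10^13 = 2.96 × 10^-31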